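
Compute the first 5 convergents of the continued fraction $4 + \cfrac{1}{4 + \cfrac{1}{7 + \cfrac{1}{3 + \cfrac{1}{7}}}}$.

4/1, 17/4, 123/29, 386/91, 2825/666

Using the convergent recurrence p_i = a_i*p_{i-1} + p_{i-2}, q_i = a_i*q_{i-1} + q_{i-2} with p_{-2}=0, p_{-1}=1, q_{-2}=1, q_{-1}=0:
  i=0: a_0=4, p_0 = 4*1 + 0 = 4, q_0 = 4*0 + 1 = 1.
  i=1: a_1=4, p_1 = 4*4 + 1 = 17, q_1 = 4*1 + 0 = 4.
  i=2: a_2=7, p_2 = 7*17 + 4 = 123, q_2 = 7*4 + 1 = 29.
  i=3: a_3=3, p_3 = 3*123 + 17 = 386, q_3 = 3*29 + 4 = 91.
  i=4: a_4=7, p_4 = 7*386 + 123 = 2825, q_4 = 7*91 + 29 = 666.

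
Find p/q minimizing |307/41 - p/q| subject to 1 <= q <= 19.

Expand x = 307/41 as a continued fraction with the Euclidean algorithm:
  307 = 7*41 + 20, so a_0 = 7.
  41 = 2*20 + 1, so a_1 = 2.
  20 = 20*1 + 0, so a_2 = 20.
so x = [7; 2, 20].
Convergents (p_i = a_i*p_{i-1} + p_{i-2}, q_i = a_i*q_{i-1} + q_{i-2} with p_{-2}=0, p_{-1}=1, q_{-2}=1, q_{-1}=0), until the denominator exceeds 19:
  i=0: a_0=7, p_0 = 7*1 + 0 = 7, q_0 = 7*0 + 1 = 1.
  i=1: a_1=2, p_1 = 2*7 + 1 = 15, q_1 = 2*1 + 0 = 2.
  i=2: a_2=20, p_2 = 20*15 + 7 = 307, q_2 = 20*2 + 1 = 41.
q_2 = 41 > 19, so the last convergent with denominator <= 19 is p_1/q_1 = 15/2.
The closest fraction with denominator <= 19 is either p_1/q_1 or the intermediate fraction (k*p_1 + p_0)/(k*q_1 + q_0) with the largest k >= 1 whose denominator stays <= 19; these approach x as k grows, and every other convergent or intermediate fraction in range is farther away.
Largest k: floor((19 - q_0)/q_1) = floor((19 - 1)/2) = 9.
That gives (9*15 + 7)/(9*2 + 1) = 142/19.
Compare the errors: |x - 15/2| = |307*2 - 15*41|/(41*2) = 1/82, and |x - 142/19| = |307*19 - 142*41|/(41*19) = 11/779.
Cross-multiplying, 1*779 = 779 < 902 = 11*82, so 1/82 is smaller: the convergent 15/2 is closer to x than 142/19.

15/2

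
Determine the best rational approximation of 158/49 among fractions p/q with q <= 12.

Expand x = 158/49 as a continued fraction with the Euclidean algorithm:
  158 = 3*49 + 11, so a_0 = 3.
  49 = 4*11 + 5, so a_1 = 4.
  11 = 2*5 + 1, so a_2 = 2.
  5 = 5*1 + 0, so a_3 = 5.
so x = [3; 4, 2, 5].
Convergents (p_i = a_i*p_{i-1} + p_{i-2}, q_i = a_i*q_{i-1} + q_{i-2} with p_{-2}=0, p_{-1}=1, q_{-2}=1, q_{-1}=0), until the denominator exceeds 12:
  i=0: a_0=3, p_0 = 3*1 + 0 = 3, q_0 = 3*0 + 1 = 1.
  i=1: a_1=4, p_1 = 4*3 + 1 = 13, q_1 = 4*1 + 0 = 4.
  i=2: a_2=2, p_2 = 2*13 + 3 = 29, q_2 = 2*4 + 1 = 9.
  i=3: a_3=5, p_3 = 5*29 + 13 = 158, q_3 = 5*9 + 4 = 49.
q_3 = 49 > 12, so the last convergent with denominator <= 12 is p_2/q_2 = 29/9.
The closest fraction with denominator <= 12 is either p_2/q_2 or the intermediate fraction (k*p_2 + p_1)/(k*q_2 + q_1) with the largest k >= 1 whose denominator stays <= 12; these approach x as k grows, and every other convergent or intermediate fraction in range is farther away.
Largest k: floor((12 - q_1)/q_2) = floor((12 - 4)/9) = 0.
Since k = 0, no intermediate fraction beyond p_2/q_2 has denominator <= 12, so the convergent 29/9 is the closest (its error is |158*9 - 29*49|/(49*9) = 1/441).

29/9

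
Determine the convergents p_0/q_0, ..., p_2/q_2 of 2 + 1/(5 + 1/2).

Using the convergent recurrence p_i = a_i*p_{i-1} + p_{i-2}, q_i = a_i*q_{i-1} + q_{i-2} with p_{-2}=0, p_{-1}=1, q_{-2}=1, q_{-1}=0:
  i=0: a_0=2, p_0 = 2*1 + 0 = 2, q_0 = 2*0 + 1 = 1.
  i=1: a_1=5, p_1 = 5*2 + 1 = 11, q_1 = 5*1 + 0 = 5.
  i=2: a_2=2, p_2 = 2*11 + 2 = 24, q_2 = 2*5 + 1 = 11.

2/1, 11/5, 24/11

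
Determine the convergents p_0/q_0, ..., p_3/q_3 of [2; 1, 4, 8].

Using the convergent recurrence p_i = a_i*p_{i-1} + p_{i-2}, q_i = a_i*q_{i-1} + q_{i-2} with p_{-2}=0, p_{-1}=1, q_{-2}=1, q_{-1}=0:
  i=0: a_0=2, p_0 = 2*1 + 0 = 2, q_0 = 2*0 + 1 = 1.
  i=1: a_1=1, p_1 = 1*2 + 1 = 3, q_1 = 1*1 + 0 = 1.
  i=2: a_2=4, p_2 = 4*3 + 2 = 14, q_2 = 4*1 + 1 = 5.
  i=3: a_3=8, p_3 = 8*14 + 3 = 115, q_3 = 8*5 + 1 = 41.

2/1, 3/1, 14/5, 115/41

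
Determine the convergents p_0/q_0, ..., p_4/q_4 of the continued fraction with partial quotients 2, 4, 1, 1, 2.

2/1, 9/4, 11/5, 20/9, 51/23

Using the convergent recurrence p_i = a_i*p_{i-1} + p_{i-2}, q_i = a_i*q_{i-1} + q_{i-2} with p_{-2}=0, p_{-1}=1, q_{-2}=1, q_{-1}=0:
  i=0: a_0=2, p_0 = 2*1 + 0 = 2, q_0 = 2*0 + 1 = 1.
  i=1: a_1=4, p_1 = 4*2 + 1 = 9, q_1 = 4*1 + 0 = 4.
  i=2: a_2=1, p_2 = 1*9 + 2 = 11, q_2 = 1*4 + 1 = 5.
  i=3: a_3=1, p_3 = 1*11 + 9 = 20, q_3 = 1*5 + 4 = 9.
  i=4: a_4=2, p_4 = 2*20 + 11 = 51, q_4 = 2*9 + 5 = 23.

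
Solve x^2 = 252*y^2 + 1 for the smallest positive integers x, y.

(x, y) = (127, 8)

First expand sqrt(252) as a continued fraction. With x_i = (sqrt(252) + m_i)/d_i and (m_0, d_0) = (0, 1): a_0 = floor(sqrt(252)) = 15, since 15^2 = 225 <= 252 < 256 = 16^2.
Iterate m_{i+1} = d_i*a_i - m_i, d_{i+1} = (252 - m_{i+1}^2)/d_i, a_{i+1} = floor((a_0 + m_{i+1})/d_{i+1}):
  m_1 = 1*15 - 0 = 15, d_1 = (252 - 15^2)/1 = 27/1 = 27, a_1 = floor((15 + 15)/27) = 1.
  m_2 = 27*1 - 15 = 12, d_2 = (252 - 12^2)/27 = 108/27 = 4, a_2 = floor((15 + 12)/4) = 6.
  m_3 = 4*6 - 12 = 12, d_3 = (252 - 12^2)/4 = 108/4 = 27, a_3 = floor((15 + 12)/27) = 1.
  m_4 = 27*1 - 12 = 15, d_4 = (252 - 15^2)/27 = 27/27 = 1, a_4 = floor((15 + 15)/1) = 30.
  m_5 = 1*30 - 15 = 15, d_5 = (252 - 15^2)/1 = 27/1 = 27: (m_5, d_5) = (m_1, d_1) = (15, 27), so from here the quotients repeat a_1, ..., a_4; the period length is 4.
So sqrt(252) = [15; (1, 6, 1, 30)] with period length k = 4.
k is even, so the fundamental solution of x^2 - 252y^2 = 1 is (p_{k-1}, q_{k-1}) = (p_3, q_3); compute convergents through index 3.
Convergents (p_i = a_i*p_{i-1} + p_{i-2}, q_i = a_i*q_{i-1} + q_{i-2} with p_{-2}=0, p_{-1}=1, q_{-2}=1, q_{-1}=0):
  i=0: a_0=15, p_0 = 15*1 + 0 = 15, q_0 = 15*0 + 1 = 1.
  i=1: a_1=1, p_1 = 1*15 + 1 = 16, q_1 = 1*1 + 0 = 1.
  i=2: a_2=6, p_2 = 6*16 + 15 = 111, q_2 = 6*1 + 1 = 7.
  i=3: a_3=1, p_3 = 1*111 + 16 = 127, q_3 = 1*7 + 1 = 8.
Check: 127^2 - 252*8^2 = 16129 - 16128 = 1, so (x, y) = (127, 8) solves the equation, and by the theorem it is the least positive solution.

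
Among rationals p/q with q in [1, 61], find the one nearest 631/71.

471/53

Expand x = 631/71 as a continued fraction with the Euclidean algorithm:
  631 = 8*71 + 63, so a_0 = 8.
  71 = 1*63 + 8, so a_1 = 1.
  63 = 7*8 + 7, so a_2 = 7.
  8 = 1*7 + 1, so a_3 = 1.
  7 = 7*1 + 0, so a_4 = 7.
so x = [8; 1, 7, 1, 7].
Convergents (p_i = a_i*p_{i-1} + p_{i-2}, q_i = a_i*q_{i-1} + q_{i-2} with p_{-2}=0, p_{-1}=1, q_{-2}=1, q_{-1}=0), until the denominator exceeds 61:
  i=0: a_0=8, p_0 = 8*1 + 0 = 8, q_0 = 8*0 + 1 = 1.
  i=1: a_1=1, p_1 = 1*8 + 1 = 9, q_1 = 1*1 + 0 = 1.
  i=2: a_2=7, p_2 = 7*9 + 8 = 71, q_2 = 7*1 + 1 = 8.
  i=3: a_3=1, p_3 = 1*71 + 9 = 80, q_3 = 1*8 + 1 = 9.
  i=4: a_4=7, p_4 = 7*80 + 71 = 631, q_4 = 7*9 + 8 = 71.
q_4 = 71 > 61, so the last convergent with denominator <= 61 is p_3/q_3 = 80/9.
The closest fraction with denominator <= 61 is either p_3/q_3 or the intermediate fraction (k*p_3 + p_2)/(k*q_3 + q_2) with the largest k >= 1 whose denominator stays <= 61; these approach x as k grows, and every other convergent or intermediate fraction in range is farther away.
Largest k: floor((61 - q_2)/q_3) = floor((61 - 8)/9) = 5.
That gives (5*80 + 71)/(5*9 + 8) = 471/53.
Compare the errors: |x - 80/9| = |631*9 - 80*71|/(71*9) = 1/639, and |x - 471/53| = |631*53 - 471*71|/(71*53) = 2/3763.
Cross-multiplying, 2*639 = 1278 < 3763 = 1*3763, so 2/3763 is smaller: the intermediate fraction 471/53 is closer to x than 80/9.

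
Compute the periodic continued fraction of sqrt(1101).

[33; (5, 1, 1, 16, 22, 16, 1, 1, 5, 66)]

Write x_i = (sqrt(1101) + m_i)/d_i with (m_0, d_0) = (0, 1). a_0 = floor(sqrt(1101)) = 33, since 33^2 = 1089 <= 1101 < 1156 = 34^2.
Iterate m_{i+1} = d_i*a_i - m_i, d_{i+1} = (1101 - m_{i+1}^2)/d_i, a_{i+1} = floor((a_0 + m_{i+1})/d_{i+1}):
  m_1 = 1*33 - 0 = 33, d_1 = (1101 - 33^2)/1 = 12/1 = 12, a_1 = floor((33 + 33)/12) = 5.
  m_2 = 12*5 - 33 = 27, d_2 = (1101 - 27^2)/12 = 372/12 = 31, a_2 = floor((33 + 27)/31) = 1.
  m_3 = 31*1 - 27 = 4, d_3 = (1101 - 4^2)/31 = 1085/31 = 35, a_3 = floor((33 + 4)/35) = 1.
  m_4 = 35*1 - 4 = 31, d_4 = (1101 - 31^2)/35 = 140/35 = 4, a_4 = floor((33 + 31)/4) = 16.
  m_5 = 4*16 - 31 = 33, d_5 = (1101 - 33^2)/4 = 12/4 = 3, a_5 = floor((33 + 33)/3) = 22.
  m_6 = 3*22 - 33 = 33, d_6 = (1101 - 33^2)/3 = 12/3 = 4, a_6 = floor((33 + 33)/4) = 16.
  m_7 = 4*16 - 33 = 31, d_7 = (1101 - 31^2)/4 = 140/4 = 35, a_7 = floor((33 + 31)/35) = 1.
  m_8 = 35*1 - 31 = 4, d_8 = (1101 - 4^2)/35 = 1085/35 = 31, a_8 = floor((33 + 4)/31) = 1.
  m_9 = 31*1 - 4 = 27, d_9 = (1101 - 27^2)/31 = 372/31 = 12, a_9 = floor((33 + 27)/12) = 5.
  m_10 = 12*5 - 27 = 33, d_10 = (1101 - 33^2)/12 = 12/12 = 1, a_10 = floor((33 + 33)/1) = 66.
  m_11 = 1*66 - 33 = 33, d_11 = (1101 - 33^2)/1 = 12/1 = 12: (m_11, d_11) = (m_1, d_1) = (33, 12), so from here the quotients repeat a_1, ..., a_10; the period length is 10.
Hence the expansion of sqrt(1101) is a_0 = 33 followed by the repeating block 5, 1, 1, 16, 22, 16, 1, 1, 5, 66 (period 10).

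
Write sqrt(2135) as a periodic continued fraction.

Write x_i = (sqrt(2135) + m_i)/d_i with (m_0, d_0) = (0, 1). a_0 = floor(sqrt(2135)) = 46, since 46^2 = 2116 <= 2135 < 2209 = 47^2.
Iterate m_{i+1} = d_i*a_i - m_i, d_{i+1} = (2135 - m_{i+1}^2)/d_i, a_{i+1} = floor((a_0 + m_{i+1})/d_{i+1}):
  m_1 = 1*46 - 0 = 46, d_1 = (2135 - 46^2)/1 = 19/1 = 19, a_1 = floor((46 + 46)/19) = 4.
  m_2 = 19*4 - 46 = 30, d_2 = (2135 - 30^2)/19 = 1235/19 = 65, a_2 = floor((46 + 30)/65) = 1.
  m_3 = 65*1 - 30 = 35, d_3 = (2135 - 35^2)/65 = 910/65 = 14, a_3 = floor((46 + 35)/14) = 5.
  m_4 = 14*5 - 35 = 35, d_4 = (2135 - 35^2)/14 = 910/14 = 65, a_4 = floor((46 + 35)/65) = 1.
  m_5 = 65*1 - 35 = 30, d_5 = (2135 - 30^2)/65 = 1235/65 = 19, a_5 = floor((46 + 30)/19) = 4.
  m_6 = 19*4 - 30 = 46, d_6 = (2135 - 46^2)/19 = 19/19 = 1, a_6 = floor((46 + 46)/1) = 92.
  m_7 = 1*92 - 46 = 46, d_7 = (2135 - 46^2)/1 = 19/1 = 19: (m_7, d_7) = (m_1, d_1) = (46, 19), so from here the quotients repeat a_1, ..., a_6; the period length is 6.
Hence the expansion of sqrt(2135) is a_0 = 46 followed by the repeating block 4, 1, 5, 1, 4, 92 (period 6).

[46; (4, 1, 5, 1, 4, 92)]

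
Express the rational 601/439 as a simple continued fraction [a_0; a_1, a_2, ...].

[1; 2, 1, 2, 2, 4, 5]

Run the Euclidean algorithm on 601 and 439; the successive quotients are the partial quotients a_0, a_1, ... (each step inverts the fractional part left over by the previous one):
  601 = 1*439 + 162, so a_0 = 1.
  439 = 2*162 + 115, so a_1 = 2.
  162 = 1*115 + 47, so a_2 = 1.
  115 = 2*47 + 21, so a_3 = 2.
  47 = 2*21 + 5, so a_4 = 2.
  21 = 4*5 + 1, so a_5 = 4.
  5 = 5*1 + 0, so a_6 = 5.
The remainder reaches 0 after 7 divisions, so the expansion has 7 partial quotients, read off in order.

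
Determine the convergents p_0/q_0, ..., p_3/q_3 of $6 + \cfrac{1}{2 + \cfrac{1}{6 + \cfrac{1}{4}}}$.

6/1, 13/2, 84/13, 349/54

Using the convergent recurrence p_i = a_i*p_{i-1} + p_{i-2}, q_i = a_i*q_{i-1} + q_{i-2} with p_{-2}=0, p_{-1}=1, q_{-2}=1, q_{-1}=0:
  i=0: a_0=6, p_0 = 6*1 + 0 = 6, q_0 = 6*0 + 1 = 1.
  i=1: a_1=2, p_1 = 2*6 + 1 = 13, q_1 = 2*1 + 0 = 2.
  i=2: a_2=6, p_2 = 6*13 + 6 = 84, q_2 = 6*2 + 1 = 13.
  i=3: a_3=4, p_3 = 4*84 + 13 = 349, q_3 = 4*13 + 2 = 54.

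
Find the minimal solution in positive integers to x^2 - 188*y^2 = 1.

First expand sqrt(188) as a continued fraction. With x_i = (sqrt(188) + m_i)/d_i and (m_0, d_0) = (0, 1): a_0 = floor(sqrt(188)) = 13, since 13^2 = 169 <= 188 < 196 = 14^2.
Iterate m_{i+1} = d_i*a_i - m_i, d_{i+1} = (188 - m_{i+1}^2)/d_i, a_{i+1} = floor((a_0 + m_{i+1})/d_{i+1}):
  m_1 = 1*13 - 0 = 13, d_1 = (188 - 13^2)/1 = 19/1 = 19, a_1 = floor((13 + 13)/19) = 1.
  m_2 = 19*1 - 13 = 6, d_2 = (188 - 6^2)/19 = 152/19 = 8, a_2 = floor((13 + 6)/8) = 2.
  m_3 = 8*2 - 6 = 10, d_3 = (188 - 10^2)/8 = 88/8 = 11, a_3 = floor((13 + 10)/11) = 2.
  m_4 = 11*2 - 10 = 12, d_4 = (188 - 12^2)/11 = 44/11 = 4, a_4 = floor((13 + 12)/4) = 6.
  m_5 = 4*6 - 12 = 12, d_5 = (188 - 12^2)/4 = 44/4 = 11, a_5 = floor((13 + 12)/11) = 2.
  m_6 = 11*2 - 12 = 10, d_6 = (188 - 10^2)/11 = 88/11 = 8, a_6 = floor((13 + 10)/8) = 2.
  m_7 = 8*2 - 10 = 6, d_7 = (188 - 6^2)/8 = 152/8 = 19, a_7 = floor((13 + 6)/19) = 1.
  m_8 = 19*1 - 6 = 13, d_8 = (188 - 13^2)/19 = 19/19 = 1, a_8 = floor((13 + 13)/1) = 26.
  m_9 = 1*26 - 13 = 13, d_9 = (188 - 13^2)/1 = 19/1 = 19: (m_9, d_9) = (m_1, d_1) = (13, 19), so from here the quotients repeat a_1, ..., a_8; the period length is 8.
So sqrt(188) = [13; (1, 2, 2, 6, 2, 2, 1, 26)] with period length k = 8.
k is even, so the fundamental solution of x^2 - 188y^2 = 1 is (p_{k-1}, q_{k-1}) = (p_7, q_7); compute convergents through index 7.
Convergents (p_i = a_i*p_{i-1} + p_{i-2}, q_i = a_i*q_{i-1} + q_{i-2} with p_{-2}=0, p_{-1}=1, q_{-2}=1, q_{-1}=0):
  i=0: a_0=13, p_0 = 13*1 + 0 = 13, q_0 = 13*0 + 1 = 1.
  i=1: a_1=1, p_1 = 1*13 + 1 = 14, q_1 = 1*1 + 0 = 1.
  i=2: a_2=2, p_2 = 2*14 + 13 = 41, q_2 = 2*1 + 1 = 3.
  i=3: a_3=2, p_3 = 2*41 + 14 = 96, q_3 = 2*3 + 1 = 7.
  i=4: a_4=6, p_4 = 6*96 + 41 = 617, q_4 = 6*7 + 3 = 45.
  i=5: a_5=2, p_5 = 2*617 + 96 = 1330, q_5 = 2*45 + 7 = 97.
  i=6: a_6=2, p_6 = 2*1330 + 617 = 3277, q_6 = 2*97 + 45 = 239.
  i=7: a_7=1, p_7 = 1*3277 + 1330 = 4607, q_7 = 1*239 + 97 = 336.
Check: 4607^2 - 188*336^2 = 21224449 - 21224448 = 1, so (x, y) = (4607, 336) solves the equation, and by the theorem it is the least positive solution.

(x, y) = (4607, 336)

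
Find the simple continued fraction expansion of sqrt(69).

Write x_i = (sqrt(69) + m_i)/d_i with (m_0, d_0) = (0, 1). a_0 = floor(sqrt(69)) = 8, since 8^2 = 64 <= 69 < 81 = 9^2.
Iterate m_{i+1} = d_i*a_i - m_i, d_{i+1} = (69 - m_{i+1}^2)/d_i, a_{i+1} = floor((a_0 + m_{i+1})/d_{i+1}):
  m_1 = 1*8 - 0 = 8, d_1 = (69 - 8^2)/1 = 5/1 = 5, a_1 = floor((8 + 8)/5) = 3.
  m_2 = 5*3 - 8 = 7, d_2 = (69 - 7^2)/5 = 20/5 = 4, a_2 = floor((8 + 7)/4) = 3.
  m_3 = 4*3 - 7 = 5, d_3 = (69 - 5^2)/4 = 44/4 = 11, a_3 = floor((8 + 5)/11) = 1.
  m_4 = 11*1 - 5 = 6, d_4 = (69 - 6^2)/11 = 33/11 = 3, a_4 = floor((8 + 6)/3) = 4.
  m_5 = 3*4 - 6 = 6, d_5 = (69 - 6^2)/3 = 33/3 = 11, a_5 = floor((8 + 6)/11) = 1.
  m_6 = 11*1 - 6 = 5, d_6 = (69 - 5^2)/11 = 44/11 = 4, a_6 = floor((8 + 5)/4) = 3.
  m_7 = 4*3 - 5 = 7, d_7 = (69 - 7^2)/4 = 20/4 = 5, a_7 = floor((8 + 7)/5) = 3.
  m_8 = 5*3 - 7 = 8, d_8 = (69 - 8^2)/5 = 5/5 = 1, a_8 = floor((8 + 8)/1) = 16.
  m_9 = 1*16 - 8 = 8, d_9 = (69 - 8^2)/1 = 5/1 = 5: (m_9, d_9) = (m_1, d_1) = (8, 5), so from here the quotients repeat a_1, ..., a_8; the period length is 8.
Hence the expansion of sqrt(69) is a_0 = 8 followed by the repeating block 3, 3, 1, 4, 1, 3, 3, 16 (period 8).

[8; (3, 3, 1, 4, 1, 3, 3, 16)]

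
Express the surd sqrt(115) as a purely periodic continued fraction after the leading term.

Write x_i = (sqrt(115) + m_i)/d_i with (m_0, d_0) = (0, 1). a_0 = floor(sqrt(115)) = 10, since 10^2 = 100 <= 115 < 121 = 11^2.
Iterate m_{i+1} = d_i*a_i - m_i, d_{i+1} = (115 - m_{i+1}^2)/d_i, a_{i+1} = floor((a_0 + m_{i+1})/d_{i+1}):
  m_1 = 1*10 - 0 = 10, d_1 = (115 - 10^2)/1 = 15/1 = 15, a_1 = floor((10 + 10)/15) = 1.
  m_2 = 15*1 - 10 = 5, d_2 = (115 - 5^2)/15 = 90/15 = 6, a_2 = floor((10 + 5)/6) = 2.
  m_3 = 6*2 - 5 = 7, d_3 = (115 - 7^2)/6 = 66/6 = 11, a_3 = floor((10 + 7)/11) = 1.
  m_4 = 11*1 - 7 = 4, d_4 = (115 - 4^2)/11 = 99/11 = 9, a_4 = floor((10 + 4)/9) = 1.
  m_5 = 9*1 - 4 = 5, d_5 = (115 - 5^2)/9 = 90/9 = 10, a_5 = floor((10 + 5)/10) = 1.
  m_6 = 10*1 - 5 = 5, d_6 = (115 - 5^2)/10 = 90/10 = 9, a_6 = floor((10 + 5)/9) = 1.
  m_7 = 9*1 - 5 = 4, d_7 = (115 - 4^2)/9 = 99/9 = 11, a_7 = floor((10 + 4)/11) = 1.
  m_8 = 11*1 - 4 = 7, d_8 = (115 - 7^2)/11 = 66/11 = 6, a_8 = floor((10 + 7)/6) = 2.
  m_9 = 6*2 - 7 = 5, d_9 = (115 - 5^2)/6 = 90/6 = 15, a_9 = floor((10 + 5)/15) = 1.
  m_10 = 15*1 - 5 = 10, d_10 = (115 - 10^2)/15 = 15/15 = 1, a_10 = floor((10 + 10)/1) = 20.
  m_11 = 1*20 - 10 = 10, d_11 = (115 - 10^2)/1 = 15/1 = 15: (m_11, d_11) = (m_1, d_1) = (10, 15), so from here the quotients repeat a_1, ..., a_10; the period length is 10.
Hence the expansion of sqrt(115) is a_0 = 10 followed by the repeating block 1, 2, 1, 1, 1, 1, 1, 2, 1, 20 (period 10).

[10; (1, 2, 1, 1, 1, 1, 1, 2, 1, 20)]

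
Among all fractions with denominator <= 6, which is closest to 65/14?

14/3

Expand x = 65/14 as a continued fraction with the Euclidean algorithm:
  65 = 4*14 + 9, so a_0 = 4.
  14 = 1*9 + 5, so a_1 = 1.
  9 = 1*5 + 4, so a_2 = 1.
  5 = 1*4 + 1, so a_3 = 1.
  4 = 4*1 + 0, so a_4 = 4.
so x = [4; 1, 1, 1, 4].
Convergents (p_i = a_i*p_{i-1} + p_{i-2}, q_i = a_i*q_{i-1} + q_{i-2} with p_{-2}=0, p_{-1}=1, q_{-2}=1, q_{-1}=0), until the denominator exceeds 6:
  i=0: a_0=4, p_0 = 4*1 + 0 = 4, q_0 = 4*0 + 1 = 1.
  i=1: a_1=1, p_1 = 1*4 + 1 = 5, q_1 = 1*1 + 0 = 1.
  i=2: a_2=1, p_2 = 1*5 + 4 = 9, q_2 = 1*1 + 1 = 2.
  i=3: a_3=1, p_3 = 1*9 + 5 = 14, q_3 = 1*2 + 1 = 3.
  i=4: a_4=4, p_4 = 4*14 + 9 = 65, q_4 = 4*3 + 2 = 14.
q_4 = 14 > 6, so the last convergent with denominator <= 6 is p_3/q_3 = 14/3.
The closest fraction with denominator <= 6 is either p_3/q_3 or the intermediate fraction (k*p_3 + p_2)/(k*q_3 + q_2) with the largest k >= 1 whose denominator stays <= 6; these approach x as k grows, and every other convergent or intermediate fraction in range is farther away.
Largest k: floor((6 - q_2)/q_3) = floor((6 - 2)/3) = 1.
That gives (1*14 + 9)/(1*3 + 2) = 23/5.
Compare the errors: |x - 14/3| = |65*3 - 14*14|/(14*3) = 1/42, and |x - 23/5| = |65*5 - 23*14|/(14*5) = 3/70.
Cross-multiplying, 1*70 = 70 < 126 = 3*42, so 1/42 is smaller: the convergent 14/3 is closer to x than 23/5.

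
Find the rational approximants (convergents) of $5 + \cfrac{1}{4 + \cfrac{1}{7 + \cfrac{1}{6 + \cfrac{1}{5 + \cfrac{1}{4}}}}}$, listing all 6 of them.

Using the convergent recurrence p_i = a_i*p_{i-1} + p_{i-2}, q_i = a_i*q_{i-1} + q_{i-2} with p_{-2}=0, p_{-1}=1, q_{-2}=1, q_{-1}=0:
  i=0: a_0=5, p_0 = 5*1 + 0 = 5, q_0 = 5*0 + 1 = 1.
  i=1: a_1=4, p_1 = 4*5 + 1 = 21, q_1 = 4*1 + 0 = 4.
  i=2: a_2=7, p_2 = 7*21 + 5 = 152, q_2 = 7*4 + 1 = 29.
  i=3: a_3=6, p_3 = 6*152 + 21 = 933, q_3 = 6*29 + 4 = 178.
  i=4: a_4=5, p_4 = 5*933 + 152 = 4817, q_4 = 5*178 + 29 = 919.
  i=5: a_5=4, p_5 = 4*4817 + 933 = 20201, q_5 = 4*919 + 178 = 3854.

5/1, 21/4, 152/29, 933/178, 4817/919, 20201/3854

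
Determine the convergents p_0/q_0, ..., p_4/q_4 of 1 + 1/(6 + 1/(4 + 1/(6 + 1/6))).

1/1, 7/6, 29/25, 181/156, 1115/961

Using the convergent recurrence p_i = a_i*p_{i-1} + p_{i-2}, q_i = a_i*q_{i-1} + q_{i-2} with p_{-2}=0, p_{-1}=1, q_{-2}=1, q_{-1}=0:
  i=0: a_0=1, p_0 = 1*1 + 0 = 1, q_0 = 1*0 + 1 = 1.
  i=1: a_1=6, p_1 = 6*1 + 1 = 7, q_1 = 6*1 + 0 = 6.
  i=2: a_2=4, p_2 = 4*7 + 1 = 29, q_2 = 4*6 + 1 = 25.
  i=3: a_3=6, p_3 = 6*29 + 7 = 181, q_3 = 6*25 + 6 = 156.
  i=4: a_4=6, p_4 = 6*181 + 29 = 1115, q_4 = 6*156 + 25 = 961.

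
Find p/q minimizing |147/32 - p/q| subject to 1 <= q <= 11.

Expand x = 147/32 as a continued fraction with the Euclidean algorithm:
  147 = 4*32 + 19, so a_0 = 4.
  32 = 1*19 + 13, so a_1 = 1.
  19 = 1*13 + 6, so a_2 = 1.
  13 = 2*6 + 1, so a_3 = 2.
  6 = 6*1 + 0, so a_4 = 6.
so x = [4; 1, 1, 2, 6].
Convergents (p_i = a_i*p_{i-1} + p_{i-2}, q_i = a_i*q_{i-1} + q_{i-2} with p_{-2}=0, p_{-1}=1, q_{-2}=1, q_{-1}=0), until the denominator exceeds 11:
  i=0: a_0=4, p_0 = 4*1 + 0 = 4, q_0 = 4*0 + 1 = 1.
  i=1: a_1=1, p_1 = 1*4 + 1 = 5, q_1 = 1*1 + 0 = 1.
  i=2: a_2=1, p_2 = 1*5 + 4 = 9, q_2 = 1*1 + 1 = 2.
  i=3: a_3=2, p_3 = 2*9 + 5 = 23, q_3 = 2*2 + 1 = 5.
  i=4: a_4=6, p_4 = 6*23 + 9 = 147, q_4 = 6*5 + 2 = 32.
q_4 = 32 > 11, so the last convergent with denominator <= 11 is p_3/q_3 = 23/5.
The closest fraction with denominator <= 11 is either p_3/q_3 or the intermediate fraction (k*p_3 + p_2)/(k*q_3 + q_2) with the largest k >= 1 whose denominator stays <= 11; these approach x as k grows, and every other convergent or intermediate fraction in range is farther away.
Largest k: floor((11 - q_2)/q_3) = floor((11 - 2)/5) = 1.
That gives (1*23 + 9)/(1*5 + 2) = 32/7.
Compare the errors: |x - 23/5| = |147*5 - 23*32|/(32*5) = 1/160, and |x - 32/7| = |147*7 - 32*32|/(32*7) = 5/224.
Cross-multiplying, 1*224 = 224 < 800 = 5*160, so 1/160 is smaller: the convergent 23/5 is closer to x than 32/7.

23/5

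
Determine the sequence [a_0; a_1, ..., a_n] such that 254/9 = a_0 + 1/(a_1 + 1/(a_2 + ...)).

Run the Euclidean algorithm on 254 and 9; the successive quotients are the partial quotients a_0, a_1, ... (each step inverts the fractional part left over by the previous one):
  254 = 28*9 + 2, so a_0 = 28.
  9 = 4*2 + 1, so a_1 = 4.
  2 = 2*1 + 0, so a_2 = 2.
The remainder reaches 0 after 3 divisions, so the expansion has 3 partial quotients, read off in order.

[28; 4, 2]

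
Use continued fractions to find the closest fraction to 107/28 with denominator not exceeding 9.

Expand x = 107/28 as a continued fraction with the Euclidean algorithm:
  107 = 3*28 + 23, so a_0 = 3.
  28 = 1*23 + 5, so a_1 = 1.
  23 = 4*5 + 3, so a_2 = 4.
  5 = 1*3 + 2, so a_3 = 1.
  3 = 1*2 + 1, so a_4 = 1.
  2 = 2*1 + 0, so a_5 = 2.
so x = [3; 1, 4, 1, 1, 2].
Convergents (p_i = a_i*p_{i-1} + p_{i-2}, q_i = a_i*q_{i-1} + q_{i-2} with p_{-2}=0, p_{-1}=1, q_{-2}=1, q_{-1}=0), until the denominator exceeds 9:
  i=0: a_0=3, p_0 = 3*1 + 0 = 3, q_0 = 3*0 + 1 = 1.
  i=1: a_1=1, p_1 = 1*3 + 1 = 4, q_1 = 1*1 + 0 = 1.
  i=2: a_2=4, p_2 = 4*4 + 3 = 19, q_2 = 4*1 + 1 = 5.
  i=3: a_3=1, p_3 = 1*19 + 4 = 23, q_3 = 1*5 + 1 = 6.
  i=4: a_4=1, p_4 = 1*23 + 19 = 42, q_4 = 1*6 + 5 = 11.
q_4 = 11 > 9, so the last convergent with denominator <= 9 is p_3/q_3 = 23/6.
The closest fraction with denominator <= 9 is either p_3/q_3 or the intermediate fraction (k*p_3 + p_2)/(k*q_3 + q_2) with the largest k >= 1 whose denominator stays <= 9; these approach x as k grows, and every other convergent or intermediate fraction in range is farther away.
Largest k: floor((9 - q_2)/q_3) = floor((9 - 5)/6) = 0.
Since k = 0, no intermediate fraction beyond p_3/q_3 has denominator <= 9, so the convergent 23/6 is the closest (its error is |107*6 - 23*28|/(28*6) = 2/168).

23/6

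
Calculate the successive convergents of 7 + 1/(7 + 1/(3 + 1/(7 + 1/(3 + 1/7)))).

Using the convergent recurrence p_i = a_i*p_{i-1} + p_{i-2}, q_i = a_i*q_{i-1} + q_{i-2} with p_{-2}=0, p_{-1}=1, q_{-2}=1, q_{-1}=0:
  i=0: a_0=7, p_0 = 7*1 + 0 = 7, q_0 = 7*0 + 1 = 1.
  i=1: a_1=7, p_1 = 7*7 + 1 = 50, q_1 = 7*1 + 0 = 7.
  i=2: a_2=3, p_2 = 3*50 + 7 = 157, q_2 = 3*7 + 1 = 22.
  i=3: a_3=7, p_3 = 7*157 + 50 = 1149, q_3 = 7*22 + 7 = 161.
  i=4: a_4=3, p_4 = 3*1149 + 157 = 3604, q_4 = 3*161 + 22 = 505.
  i=5: a_5=7, p_5 = 7*3604 + 1149 = 26377, q_5 = 7*505 + 161 = 3696.

7/1, 50/7, 157/22, 1149/161, 3604/505, 26377/3696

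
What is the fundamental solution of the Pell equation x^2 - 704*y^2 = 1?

First expand sqrt(704) as a continued fraction. With x_i = (sqrt(704) + m_i)/d_i and (m_0, d_0) = (0, 1): a_0 = floor(sqrt(704)) = 26, since 26^2 = 676 <= 704 < 729 = 27^2.
Iterate m_{i+1} = d_i*a_i - m_i, d_{i+1} = (704 - m_{i+1}^2)/d_i, a_{i+1} = floor((a_0 + m_{i+1})/d_{i+1}):
  m_1 = 1*26 - 0 = 26, d_1 = (704 - 26^2)/1 = 28/1 = 28, a_1 = floor((26 + 26)/28) = 1.
  m_2 = 28*1 - 26 = 2, d_2 = (704 - 2^2)/28 = 700/28 = 25, a_2 = floor((26 + 2)/25) = 1.
  m_3 = 25*1 - 2 = 23, d_3 = (704 - 23^2)/25 = 175/25 = 7, a_3 = floor((26 + 23)/7) = 7.
  m_4 = 7*7 - 23 = 26, d_4 = (704 - 26^2)/7 = 28/7 = 4, a_4 = floor((26 + 26)/4) = 13.
  m_5 = 4*13 - 26 = 26, d_5 = (704 - 26^2)/4 = 28/4 = 7, a_5 = floor((26 + 26)/7) = 7.
  m_6 = 7*7 - 26 = 23, d_6 = (704 - 23^2)/7 = 175/7 = 25, a_6 = floor((26 + 23)/25) = 1.
  m_7 = 25*1 - 23 = 2, d_7 = (704 - 2^2)/25 = 700/25 = 28, a_7 = floor((26 + 2)/28) = 1.
  m_8 = 28*1 - 2 = 26, d_8 = (704 - 26^2)/28 = 28/28 = 1, a_8 = floor((26 + 26)/1) = 52.
  m_9 = 1*52 - 26 = 26, d_9 = (704 - 26^2)/1 = 28/1 = 28: (m_9, d_9) = (m_1, d_1) = (26, 28), so from here the quotients repeat a_1, ..., a_8; the period length is 8.
So sqrt(704) = [26; (1, 1, 7, 13, 7, 1, 1, 52)] with period length k = 8.
k is even, so the fundamental solution of x^2 - 704y^2 = 1 is (p_{k-1}, q_{k-1}) = (p_7, q_7); compute convergents through index 7.
Convergents (p_i = a_i*p_{i-1} + p_{i-2}, q_i = a_i*q_{i-1} + q_{i-2} with p_{-2}=0, p_{-1}=1, q_{-2}=1, q_{-1}=0):
  i=0: a_0=26, p_0 = 26*1 + 0 = 26, q_0 = 26*0 + 1 = 1.
  i=1: a_1=1, p_1 = 1*26 + 1 = 27, q_1 = 1*1 + 0 = 1.
  i=2: a_2=1, p_2 = 1*27 + 26 = 53, q_2 = 1*1 + 1 = 2.
  i=3: a_3=7, p_3 = 7*53 + 27 = 398, q_3 = 7*2 + 1 = 15.
  i=4: a_4=13, p_4 = 13*398 + 53 = 5227, q_4 = 13*15 + 2 = 197.
  i=5: a_5=7, p_5 = 7*5227 + 398 = 36987, q_5 = 7*197 + 15 = 1394.
  i=6: a_6=1, p_6 = 1*36987 + 5227 = 42214, q_6 = 1*1394 + 197 = 1591.
  i=7: a_7=1, p_7 = 1*42214 + 36987 = 79201, q_7 = 1*1591 + 1394 = 2985.
Check: 79201^2 - 704*2985^2 = 6272798401 - 6272798400 = 1, so (x, y) = (79201, 2985) solves the equation, and by the theorem it is the least positive solution.

(x, y) = (79201, 2985)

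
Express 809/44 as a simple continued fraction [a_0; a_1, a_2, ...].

Run the Euclidean algorithm on 809 and 44; the successive quotients are the partial quotients a_0, a_1, ... (each step inverts the fractional part left over by the previous one):
  809 = 18*44 + 17, so a_0 = 18.
  44 = 2*17 + 10, so a_1 = 2.
  17 = 1*10 + 7, so a_2 = 1.
  10 = 1*7 + 3, so a_3 = 1.
  7 = 2*3 + 1, so a_4 = 2.
  3 = 3*1 + 0, so a_5 = 3.
The remainder reaches 0 after 6 divisions, so the expansion has 6 partial quotients, read off in order.

[18; 2, 1, 1, 2, 3]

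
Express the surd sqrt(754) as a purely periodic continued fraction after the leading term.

[27; (2, 5, 1, 1, 1, 1, 5, 2, 54)]

Write x_i = (sqrt(754) + m_i)/d_i with (m_0, d_0) = (0, 1). a_0 = floor(sqrt(754)) = 27, since 27^2 = 729 <= 754 < 784 = 28^2.
Iterate m_{i+1} = d_i*a_i - m_i, d_{i+1} = (754 - m_{i+1}^2)/d_i, a_{i+1} = floor((a_0 + m_{i+1})/d_{i+1}):
  m_1 = 1*27 - 0 = 27, d_1 = (754 - 27^2)/1 = 25/1 = 25, a_1 = floor((27 + 27)/25) = 2.
  m_2 = 25*2 - 27 = 23, d_2 = (754 - 23^2)/25 = 225/25 = 9, a_2 = floor((27 + 23)/9) = 5.
  m_3 = 9*5 - 23 = 22, d_3 = (754 - 22^2)/9 = 270/9 = 30, a_3 = floor((27 + 22)/30) = 1.
  m_4 = 30*1 - 22 = 8, d_4 = (754 - 8^2)/30 = 690/30 = 23, a_4 = floor((27 + 8)/23) = 1.
  m_5 = 23*1 - 8 = 15, d_5 = (754 - 15^2)/23 = 529/23 = 23, a_5 = floor((27 + 15)/23) = 1.
  m_6 = 23*1 - 15 = 8, d_6 = (754 - 8^2)/23 = 690/23 = 30, a_6 = floor((27 + 8)/30) = 1.
  m_7 = 30*1 - 8 = 22, d_7 = (754 - 22^2)/30 = 270/30 = 9, a_7 = floor((27 + 22)/9) = 5.
  m_8 = 9*5 - 22 = 23, d_8 = (754 - 23^2)/9 = 225/9 = 25, a_8 = floor((27 + 23)/25) = 2.
  m_9 = 25*2 - 23 = 27, d_9 = (754 - 27^2)/25 = 25/25 = 1, a_9 = floor((27 + 27)/1) = 54.
  m_10 = 1*54 - 27 = 27, d_10 = (754 - 27^2)/1 = 25/1 = 25: (m_10, d_10) = (m_1, d_1) = (27, 25), so from here the quotients repeat a_1, ..., a_9; the period length is 9.
Hence the expansion of sqrt(754) is a_0 = 27 followed by the repeating block 2, 5, 1, 1, 1, 1, 5, 2, 54 (period 9).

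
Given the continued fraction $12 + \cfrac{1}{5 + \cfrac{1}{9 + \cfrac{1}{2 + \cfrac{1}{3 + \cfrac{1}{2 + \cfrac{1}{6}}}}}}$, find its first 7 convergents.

12/1, 61/5, 561/46, 1183/97, 4110/337, 9403/771, 60528/4963

Using the convergent recurrence p_i = a_i*p_{i-1} + p_{i-2}, q_i = a_i*q_{i-1} + q_{i-2} with p_{-2}=0, p_{-1}=1, q_{-2}=1, q_{-1}=0:
  i=0: a_0=12, p_0 = 12*1 + 0 = 12, q_0 = 12*0 + 1 = 1.
  i=1: a_1=5, p_1 = 5*12 + 1 = 61, q_1 = 5*1 + 0 = 5.
  i=2: a_2=9, p_2 = 9*61 + 12 = 561, q_2 = 9*5 + 1 = 46.
  i=3: a_3=2, p_3 = 2*561 + 61 = 1183, q_3 = 2*46 + 5 = 97.
  i=4: a_4=3, p_4 = 3*1183 + 561 = 4110, q_4 = 3*97 + 46 = 337.
  i=5: a_5=2, p_5 = 2*4110 + 1183 = 9403, q_5 = 2*337 + 97 = 771.
  i=6: a_6=6, p_6 = 6*9403 + 4110 = 60528, q_6 = 6*771 + 337 = 4963.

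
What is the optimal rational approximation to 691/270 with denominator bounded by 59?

Expand x = 691/270 as a continued fraction with the Euclidean algorithm:
  691 = 2*270 + 151, so a_0 = 2.
  270 = 1*151 + 119, so a_1 = 1.
  151 = 1*119 + 32, so a_2 = 1.
  119 = 3*32 + 23, so a_3 = 3.
  32 = 1*23 + 9, so a_4 = 1.
  23 = 2*9 + 5, so a_5 = 2.
  9 = 1*5 + 4, so a_6 = 1.
  5 = 1*4 + 1, so a_7 = 1.
  4 = 4*1 + 0, so a_8 = 4.
so x = [2; 1, 1, 3, 1, 2, 1, 1, 4].
Convergents (p_i = a_i*p_{i-1} + p_{i-2}, q_i = a_i*q_{i-1} + q_{i-2} with p_{-2}=0, p_{-1}=1, q_{-2}=1, q_{-1}=0), until the denominator exceeds 59:
  i=0: a_0=2, p_0 = 2*1 + 0 = 2, q_0 = 2*0 + 1 = 1.
  i=1: a_1=1, p_1 = 1*2 + 1 = 3, q_1 = 1*1 + 0 = 1.
  i=2: a_2=1, p_2 = 1*3 + 2 = 5, q_2 = 1*1 + 1 = 2.
  i=3: a_3=3, p_3 = 3*5 + 3 = 18, q_3 = 3*2 + 1 = 7.
  i=4: a_4=1, p_4 = 1*18 + 5 = 23, q_4 = 1*7 + 2 = 9.
  i=5: a_5=2, p_5 = 2*23 + 18 = 64, q_5 = 2*9 + 7 = 25.
  i=6: a_6=1, p_6 = 1*64 + 23 = 87, q_6 = 1*25 + 9 = 34.
  i=7: a_7=1, p_7 = 1*87 + 64 = 151, q_7 = 1*34 + 25 = 59.
  i=8: a_8=4, p_8 = 4*151 + 87 = 691, q_8 = 4*59 + 34 = 270.
q_8 = 270 > 59, so the last convergent with denominator <= 59 is p_7/q_7 = 151/59.
The closest fraction with denominator <= 59 is either p_7/q_7 or the intermediate fraction (k*p_7 + p_6)/(k*q_7 + q_6) with the largest k >= 1 whose denominator stays <= 59; these approach x as k grows, and every other convergent or intermediate fraction in range is farther away.
Largest k: floor((59 - q_6)/q_7) = floor((59 - 34)/59) = 0.
Since k = 0, no intermediate fraction beyond p_7/q_7 has denominator <= 59, so the convergent 151/59 is the closest (its error is |691*59 - 151*270|/(270*59) = 1/15930).

151/59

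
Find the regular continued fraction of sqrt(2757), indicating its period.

[52; (1, 1, 34, 1, 1, 104)]

Write x_i = (sqrt(2757) + m_i)/d_i with (m_0, d_0) = (0, 1). a_0 = floor(sqrt(2757)) = 52, since 52^2 = 2704 <= 2757 < 2809 = 53^2.
Iterate m_{i+1} = d_i*a_i - m_i, d_{i+1} = (2757 - m_{i+1}^2)/d_i, a_{i+1} = floor((a_0 + m_{i+1})/d_{i+1}):
  m_1 = 1*52 - 0 = 52, d_1 = (2757 - 52^2)/1 = 53/1 = 53, a_1 = floor((52 + 52)/53) = 1.
  m_2 = 53*1 - 52 = 1, d_2 = (2757 - 1^2)/53 = 2756/53 = 52, a_2 = floor((52 + 1)/52) = 1.
  m_3 = 52*1 - 1 = 51, d_3 = (2757 - 51^2)/52 = 156/52 = 3, a_3 = floor((52 + 51)/3) = 34.
  m_4 = 3*34 - 51 = 51, d_4 = (2757 - 51^2)/3 = 156/3 = 52, a_4 = floor((52 + 51)/52) = 1.
  m_5 = 52*1 - 51 = 1, d_5 = (2757 - 1^2)/52 = 2756/52 = 53, a_5 = floor((52 + 1)/53) = 1.
  m_6 = 53*1 - 1 = 52, d_6 = (2757 - 52^2)/53 = 53/53 = 1, a_6 = floor((52 + 52)/1) = 104.
  m_7 = 1*104 - 52 = 52, d_7 = (2757 - 52^2)/1 = 53/1 = 53: (m_7, d_7) = (m_1, d_1) = (52, 53), so from here the quotients repeat a_1, ..., a_6; the period length is 6.
Hence the expansion of sqrt(2757) is a_0 = 52 followed by the repeating block 1, 1, 34, 1, 1, 104 (period 6).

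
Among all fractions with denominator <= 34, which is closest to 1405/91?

386/25

Expand x = 1405/91 as a continued fraction with the Euclidean algorithm:
  1405 = 15*91 + 40, so a_0 = 15.
  91 = 2*40 + 11, so a_1 = 2.
  40 = 3*11 + 7, so a_2 = 3.
  11 = 1*7 + 4, so a_3 = 1.
  7 = 1*4 + 3, so a_4 = 1.
  4 = 1*3 + 1, so a_5 = 1.
  3 = 3*1 + 0, so a_6 = 3.
so x = [15; 2, 3, 1, 1, 1, 3].
Convergents (p_i = a_i*p_{i-1} + p_{i-2}, q_i = a_i*q_{i-1} + q_{i-2} with p_{-2}=0, p_{-1}=1, q_{-2}=1, q_{-1}=0), until the denominator exceeds 34:
  i=0: a_0=15, p_0 = 15*1 + 0 = 15, q_0 = 15*0 + 1 = 1.
  i=1: a_1=2, p_1 = 2*15 + 1 = 31, q_1 = 2*1 + 0 = 2.
  i=2: a_2=3, p_2 = 3*31 + 15 = 108, q_2 = 3*2 + 1 = 7.
  i=3: a_3=1, p_3 = 1*108 + 31 = 139, q_3 = 1*7 + 2 = 9.
  i=4: a_4=1, p_4 = 1*139 + 108 = 247, q_4 = 1*9 + 7 = 16.
  i=5: a_5=1, p_5 = 1*247 + 139 = 386, q_5 = 1*16 + 9 = 25.
  i=6: a_6=3, p_6 = 3*386 + 247 = 1405, q_6 = 3*25 + 16 = 91.
q_6 = 91 > 34, so the last convergent with denominator <= 34 is p_5/q_5 = 386/25.
The closest fraction with denominator <= 34 is either p_5/q_5 or the intermediate fraction (k*p_5 + p_4)/(k*q_5 + q_4) with the largest k >= 1 whose denominator stays <= 34; these approach x as k grows, and every other convergent or intermediate fraction in range is farther away.
Largest k: floor((34 - q_4)/q_5) = floor((34 - 16)/25) = 0.
Since k = 0, no intermediate fraction beyond p_5/q_5 has denominator <= 34, so the convergent 386/25 is the closest (its error is |1405*25 - 386*91|/(91*25) = 1/2275).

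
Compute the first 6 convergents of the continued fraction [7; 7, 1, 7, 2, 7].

7/1, 50/7, 57/8, 449/63, 955/134, 7134/1001

Using the convergent recurrence p_i = a_i*p_{i-1} + p_{i-2}, q_i = a_i*q_{i-1} + q_{i-2} with p_{-2}=0, p_{-1}=1, q_{-2}=1, q_{-1}=0:
  i=0: a_0=7, p_0 = 7*1 + 0 = 7, q_0 = 7*0 + 1 = 1.
  i=1: a_1=7, p_1 = 7*7 + 1 = 50, q_1 = 7*1 + 0 = 7.
  i=2: a_2=1, p_2 = 1*50 + 7 = 57, q_2 = 1*7 + 1 = 8.
  i=3: a_3=7, p_3 = 7*57 + 50 = 449, q_3 = 7*8 + 7 = 63.
  i=4: a_4=2, p_4 = 2*449 + 57 = 955, q_4 = 2*63 + 8 = 134.
  i=5: a_5=7, p_5 = 7*955 + 449 = 7134, q_5 = 7*134 + 63 = 1001.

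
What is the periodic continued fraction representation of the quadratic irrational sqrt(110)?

Write x_i = (sqrt(110) + m_i)/d_i with (m_0, d_0) = (0, 1). a_0 = floor(sqrt(110)) = 10, since 10^2 = 100 <= 110 < 121 = 11^2.
Iterate m_{i+1} = d_i*a_i - m_i, d_{i+1} = (110 - m_{i+1}^2)/d_i, a_{i+1} = floor((a_0 + m_{i+1})/d_{i+1}):
  m_1 = 1*10 - 0 = 10, d_1 = (110 - 10^2)/1 = 10/1 = 10, a_1 = floor((10 + 10)/10) = 2.
  m_2 = 10*2 - 10 = 10, d_2 = (110 - 10^2)/10 = 10/10 = 1, a_2 = floor((10 + 10)/1) = 20.
  m_3 = 1*20 - 10 = 10, d_3 = (110 - 10^2)/1 = 10/1 = 10: (m_3, d_3) = (m_1, d_1) = (10, 10), so from here the quotients repeat a_1, a_2; the period length is 2.
Hence the expansion of sqrt(110) is a_0 = 10 followed by the repeating block 2, 20 (period 2).

[10; (2, 20)]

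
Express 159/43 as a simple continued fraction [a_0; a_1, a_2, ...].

Run the Euclidean algorithm on 159 and 43; the successive quotients are the partial quotients a_0, a_1, ... (each step inverts the fractional part left over by the previous one):
  159 = 3*43 + 30, so a_0 = 3.
  43 = 1*30 + 13, so a_1 = 1.
  30 = 2*13 + 4, so a_2 = 2.
  13 = 3*4 + 1, so a_3 = 3.
  4 = 4*1 + 0, so a_4 = 4.
The remainder reaches 0 after 5 divisions, so the expansion has 5 partial quotients, read off in order.

[3; 1, 2, 3, 4]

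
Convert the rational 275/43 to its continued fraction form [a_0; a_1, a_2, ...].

[6; 2, 1, 1, 8]

Run the Euclidean algorithm on 275 and 43; the successive quotients are the partial quotients a_0, a_1, ... (each step inverts the fractional part left over by the previous one):
  275 = 6*43 + 17, so a_0 = 6.
  43 = 2*17 + 9, so a_1 = 2.
  17 = 1*9 + 8, so a_2 = 1.
  9 = 1*8 + 1, so a_3 = 1.
  8 = 8*1 + 0, so a_4 = 8.
The remainder reaches 0 after 5 divisions, so the expansion has 5 partial quotients, read off in order.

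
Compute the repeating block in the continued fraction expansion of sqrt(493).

Write x_i = (sqrt(493) + m_i)/d_i with (m_0, d_0) = (0, 1). a_0 = floor(sqrt(493)) = 22, since 22^2 = 484 <= 493 < 529 = 23^2.
Iterate m_{i+1} = d_i*a_i - m_i, d_{i+1} = (493 - m_{i+1}^2)/d_i, a_{i+1} = floor((a_0 + m_{i+1})/d_{i+1}):
  m_1 = 1*22 - 0 = 22, d_1 = (493 - 22^2)/1 = 9/1 = 9, a_1 = floor((22 + 22)/9) = 4.
  m_2 = 9*4 - 22 = 14, d_2 = (493 - 14^2)/9 = 297/9 = 33, a_2 = floor((22 + 14)/33) = 1.
  m_3 = 33*1 - 14 = 19, d_3 = (493 - 19^2)/33 = 132/33 = 4, a_3 = floor((22 + 19)/4) = 10.
  m_4 = 4*10 - 19 = 21, d_4 = (493 - 21^2)/4 = 52/4 = 13, a_4 = floor((22 + 21)/13) = 3.
  m_5 = 13*3 - 21 = 18, d_5 = (493 - 18^2)/13 = 169/13 = 13, a_5 = floor((22 + 18)/13) = 3.
  m_6 = 13*3 - 18 = 21, d_6 = (493 - 21^2)/13 = 52/13 = 4, a_6 = floor((22 + 21)/4) = 10.
  m_7 = 4*10 - 21 = 19, d_7 = (493 - 19^2)/4 = 132/4 = 33, a_7 = floor((22 + 19)/33) = 1.
  m_8 = 33*1 - 19 = 14, d_8 = (493 - 14^2)/33 = 297/33 = 9, a_8 = floor((22 + 14)/9) = 4.
  m_9 = 9*4 - 14 = 22, d_9 = (493 - 22^2)/9 = 9/9 = 1, a_9 = floor((22 + 22)/1) = 44.
  m_10 = 1*44 - 22 = 22, d_10 = (493 - 22^2)/1 = 9/1 = 9: (m_10, d_10) = (m_1, d_1) = (22, 9), so from here the quotients repeat a_1, ..., a_9; the period length is 9.
Hence the expansion of sqrt(493) is a_0 = 22 followed by the repeating block 4, 1, 10, 3, 3, 10, 1, 4, 44 (period 9).

[22; (4, 1, 10, 3, 3, 10, 1, 4, 44)]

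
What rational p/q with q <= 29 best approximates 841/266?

Expand x = 841/266 as a continued fraction with the Euclidean algorithm:
  841 = 3*266 + 43, so a_0 = 3.
  266 = 6*43 + 8, so a_1 = 6.
  43 = 5*8 + 3, so a_2 = 5.
  8 = 2*3 + 2, so a_3 = 2.
  3 = 1*2 + 1, so a_4 = 1.
  2 = 2*1 + 0, so a_5 = 2.
so x = [3; 6, 5, 2, 1, 2].
Convergents (p_i = a_i*p_{i-1} + p_{i-2}, q_i = a_i*q_{i-1} + q_{i-2} with p_{-2}=0, p_{-1}=1, q_{-2}=1, q_{-1}=0), until the denominator exceeds 29:
  i=0: a_0=3, p_0 = 3*1 + 0 = 3, q_0 = 3*0 + 1 = 1.
  i=1: a_1=6, p_1 = 6*3 + 1 = 19, q_1 = 6*1 + 0 = 6.
  i=2: a_2=5, p_2 = 5*19 + 3 = 98, q_2 = 5*6 + 1 = 31.
q_2 = 31 > 29, so the last convergent with denominator <= 29 is p_1/q_1 = 19/6.
The closest fraction with denominator <= 29 is either p_1/q_1 or the intermediate fraction (k*p_1 + p_0)/(k*q_1 + q_0) with the largest k >= 1 whose denominator stays <= 29; these approach x as k grows, and every other convergent or intermediate fraction in range is farther away.
Largest k: floor((29 - q_0)/q_1) = floor((29 - 1)/6) = 4.
That gives (4*19 + 3)/(4*6 + 1) = 79/25.
Compare the errors: |x - 19/6| = |841*6 - 19*266|/(266*6) = 8/1596, and |x - 79/25| = |841*25 - 79*266|/(266*25) = 11/6650.
Cross-multiplying, 11*1596 = 17556 < 53200 = 8*6650, so 11/6650 is smaller: the intermediate fraction 79/25 is closer to x than 19/6.

79/25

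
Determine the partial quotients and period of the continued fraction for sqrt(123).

Write x_i = (sqrt(123) + m_i)/d_i with (m_0, d_0) = (0, 1). a_0 = floor(sqrt(123)) = 11, since 11^2 = 121 <= 123 < 144 = 12^2.
Iterate m_{i+1} = d_i*a_i - m_i, d_{i+1} = (123 - m_{i+1}^2)/d_i, a_{i+1} = floor((a_0 + m_{i+1})/d_{i+1}):
  m_1 = 1*11 - 0 = 11, d_1 = (123 - 11^2)/1 = 2/1 = 2, a_1 = floor((11 + 11)/2) = 11.
  m_2 = 2*11 - 11 = 11, d_2 = (123 - 11^2)/2 = 2/2 = 1, a_2 = floor((11 + 11)/1) = 22.
  m_3 = 1*22 - 11 = 11, d_3 = (123 - 11^2)/1 = 2/1 = 2: (m_3, d_3) = (m_1, d_1) = (11, 2), so from here the quotients repeat a_1, a_2; the period length is 2.
Hence the expansion of sqrt(123) is a_0 = 11 followed by the repeating block 11, 22 (period 2).

[11; (11, 22)]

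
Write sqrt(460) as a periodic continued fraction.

Write x_i = (sqrt(460) + m_i)/d_i with (m_0, d_0) = (0, 1). a_0 = floor(sqrt(460)) = 21, since 21^2 = 441 <= 460 < 484 = 22^2.
Iterate m_{i+1} = d_i*a_i - m_i, d_{i+1} = (460 - m_{i+1}^2)/d_i, a_{i+1} = floor((a_0 + m_{i+1})/d_{i+1}):
  m_1 = 1*21 - 0 = 21, d_1 = (460 - 21^2)/1 = 19/1 = 19, a_1 = floor((21 + 21)/19) = 2.
  m_2 = 19*2 - 21 = 17, d_2 = (460 - 17^2)/19 = 171/19 = 9, a_2 = floor((21 + 17)/9) = 4.
  m_3 = 9*4 - 17 = 19, d_3 = (460 - 19^2)/9 = 99/9 = 11, a_3 = floor((21 + 19)/11) = 3.
  m_4 = 11*3 - 19 = 14, d_4 = (460 - 14^2)/11 = 264/11 = 24, a_4 = floor((21 + 14)/24) = 1.
  m_5 = 24*1 - 14 = 10, d_5 = (460 - 10^2)/24 = 360/24 = 15, a_5 = floor((21 + 10)/15) = 2.
  m_6 = 15*2 - 10 = 20, d_6 = (460 - 20^2)/15 = 60/15 = 4, a_6 = floor((21 + 20)/4) = 10.
  m_7 = 4*10 - 20 = 20, d_7 = (460 - 20^2)/4 = 60/4 = 15, a_7 = floor((21 + 20)/15) = 2.
  m_8 = 15*2 - 20 = 10, d_8 = (460 - 10^2)/15 = 360/15 = 24, a_8 = floor((21 + 10)/24) = 1.
  m_9 = 24*1 - 10 = 14, d_9 = (460 - 14^2)/24 = 264/24 = 11, a_9 = floor((21 + 14)/11) = 3.
  m_10 = 11*3 - 14 = 19, d_10 = (460 - 19^2)/11 = 99/11 = 9, a_10 = floor((21 + 19)/9) = 4.
  m_11 = 9*4 - 19 = 17, d_11 = (460 - 17^2)/9 = 171/9 = 19, a_11 = floor((21 + 17)/19) = 2.
  m_12 = 19*2 - 17 = 21, d_12 = (460 - 21^2)/19 = 19/19 = 1, a_12 = floor((21 + 21)/1) = 42.
  m_13 = 1*42 - 21 = 21, d_13 = (460 - 21^2)/1 = 19/1 = 19: (m_13, d_13) = (m_1, d_1) = (21, 19), so from here the quotients repeat a_1, ..., a_12; the period length is 12.
Hence the expansion of sqrt(460) is a_0 = 21 followed by the repeating block 2, 4, 3, 1, 2, 10, 2, 1, 3, 4, 2, 42 (period 12).

[21; (2, 4, 3, 1, 2, 10, 2, 1, 3, 4, 2, 42)]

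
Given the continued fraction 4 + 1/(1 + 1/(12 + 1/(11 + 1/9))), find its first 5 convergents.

Using the convergent recurrence p_i = a_i*p_{i-1} + p_{i-2}, q_i = a_i*q_{i-1} + q_{i-2} with p_{-2}=0, p_{-1}=1, q_{-2}=1, q_{-1}=0:
  i=0: a_0=4, p_0 = 4*1 + 0 = 4, q_0 = 4*0 + 1 = 1.
  i=1: a_1=1, p_1 = 1*4 + 1 = 5, q_1 = 1*1 + 0 = 1.
  i=2: a_2=12, p_2 = 12*5 + 4 = 64, q_2 = 12*1 + 1 = 13.
  i=3: a_3=11, p_3 = 11*64 + 5 = 709, q_3 = 11*13 + 1 = 144.
  i=4: a_4=9, p_4 = 9*709 + 64 = 6445, q_4 = 9*144 + 13 = 1309.

4/1, 5/1, 64/13, 709/144, 6445/1309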